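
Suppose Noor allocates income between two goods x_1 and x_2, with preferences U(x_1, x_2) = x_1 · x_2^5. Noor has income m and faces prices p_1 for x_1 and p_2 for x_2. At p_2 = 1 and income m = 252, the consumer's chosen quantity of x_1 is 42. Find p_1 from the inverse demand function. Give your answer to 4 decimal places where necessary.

p_1 = 1

MU_x_1/MU_x_2 = (x_2)/(5·x_1); tangency sets this equal to p_1/p_2.
So p_2·x_2 = 5·p_1·x_1; combined with the budget, a share 1/6 of income goes to x_1.
Demand: x_1*(p_1,p_2,m) = 1/6·m/p_1 and x_2* = 5/6·m/p_2.
Set x_1* = 42 in the demand function and solve for p_1: p_1 = 1.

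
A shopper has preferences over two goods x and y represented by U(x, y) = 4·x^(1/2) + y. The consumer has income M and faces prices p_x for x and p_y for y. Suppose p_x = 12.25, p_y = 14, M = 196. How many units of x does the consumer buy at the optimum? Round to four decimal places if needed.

MU_x = 2/√x, MU_y = 1. Tangency: 2/√x = p_x/p_y.
Thus x* = (2·p_y/p_x)² — independent of M — with the rest of income spent on y.
Plugging in: x* = (2·14/12.25)² = 5.2245.

x* = 5.2245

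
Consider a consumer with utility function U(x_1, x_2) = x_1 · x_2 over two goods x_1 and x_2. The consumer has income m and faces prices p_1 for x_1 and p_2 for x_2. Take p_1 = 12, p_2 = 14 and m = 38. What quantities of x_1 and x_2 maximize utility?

x_1* = 1.5833, x_2* = 1.3571

The MRS is x_2/x_1. Set MRS = p_1/p_2.
So p_2·x_2 = p_1·x_1; combined with the budget, a share 0.5 of income goes to x_1.
Demand: x_1*(p_1,p_2,m) = 0.5·m/p_1 and x_2* = 0.5·m/p_2.
At p_1=12, p_2=14, m=38: x_1* = 0.5·38/12 = 1.5833, x_2* = 1.3571.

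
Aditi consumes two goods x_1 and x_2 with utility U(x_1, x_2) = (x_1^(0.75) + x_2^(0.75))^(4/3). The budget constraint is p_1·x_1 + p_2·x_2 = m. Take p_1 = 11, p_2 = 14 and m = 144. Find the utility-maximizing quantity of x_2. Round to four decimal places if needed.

x_2* = 3.3596

From the CES first-order condition, (x_2/x_1)^(0.25) = p_1/p_2.
Hence x_2/x_1 = (p_1/p_2)^(1/(0.25)), i.e. raised to the 4 power.
Substitute x_2 = (x_2/x_1)·x_1 into the budget: x_1* = m/(p_1 + p_2·(x_2/x_1)).
Numerically x_2/x_1 = 0.381117, so x_1* = 144/(11 + 14·0.381117) = 8.8151 and x_2* = 0.381117·8.8151 = 3.3596.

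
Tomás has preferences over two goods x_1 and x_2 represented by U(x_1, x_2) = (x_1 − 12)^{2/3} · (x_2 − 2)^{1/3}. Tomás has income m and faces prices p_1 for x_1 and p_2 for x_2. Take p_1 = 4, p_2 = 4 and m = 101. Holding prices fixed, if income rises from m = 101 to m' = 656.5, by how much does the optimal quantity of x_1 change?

Let x_1' = x_1−12, x_2' = x_2−2. MRS = 2·x_2'/x_1' = p_1/p_2.
After buying the subsistence bundle (12, 2), a share 2/3 of the remaining income goes to x_1: x_1* = 12 + 2/3·(m − 12p_1 − 2p_2)/p_1.
Discretionary income = 101 − 12·4 − 2·4 = 45; x_1* = 12 + 2/3·45/4 = 19.5.
At m' = 656.5: x_1* = 112.0833. Change: 112.0833 − 19.5 = 92.5833.

Δx_1* = 92.5833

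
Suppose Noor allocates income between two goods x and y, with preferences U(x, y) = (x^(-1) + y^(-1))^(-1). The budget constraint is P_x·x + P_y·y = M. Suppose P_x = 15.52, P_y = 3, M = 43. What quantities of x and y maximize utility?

MU_x ∝ x^(-2), MU_y ∝ y^(-2), so MRS = (y/x)^(2) = P_x/P_y.
Hence y/x = (P_x/P_y)^(1/(2)), i.e. raised to the 0.5 power.
With the ratio pinned down, the budget gives x* = M/(P_x + P_y·(y/x)) and y* = (y/x)·x*.
Numerically y/x = 2.274496, so x* = 43/(15.52 + 3·2.274496) = 1.9245 and y* = 2.274496·1.9245 = 4.3773.

x* = 1.9245, y* = 4.3773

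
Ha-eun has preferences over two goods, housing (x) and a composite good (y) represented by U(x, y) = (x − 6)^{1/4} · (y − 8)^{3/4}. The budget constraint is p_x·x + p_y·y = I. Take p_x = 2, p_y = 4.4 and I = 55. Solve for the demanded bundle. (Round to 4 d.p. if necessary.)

This is Cobb-Douglas in (x−6, y−8): tangency gives 0.25·p_y·(y−8) = 0.75·p_x·(x−6).
After buying the subsistence bundle (6, 8), a share 0.25 of the remaining income goes to x: x* = 6 + 0.25·(I − 6p_x − 8p_y)/p_x.
Discretionary income = 55 − 6·2 − 8·4.4 = 7.8; x* = 6 + 0.25·7.8/2 = 6.975; y* = 8 + 0.75·7.8/4.4 = 9.3295.

x* = 6.975, y* = 9.3295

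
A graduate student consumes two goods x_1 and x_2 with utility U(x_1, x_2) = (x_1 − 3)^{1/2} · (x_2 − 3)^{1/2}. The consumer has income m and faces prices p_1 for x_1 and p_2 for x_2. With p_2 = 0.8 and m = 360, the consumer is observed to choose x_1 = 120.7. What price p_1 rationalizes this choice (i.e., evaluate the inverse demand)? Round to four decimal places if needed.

p_1 = 1.5

This is Cobb-Douglas in (x_1−3, x_2−3): tangency gives 0.5·p_2·(x_2−3) = 0.5·p_1·(x_1−3).
After buying the subsistence bundle (3, 3), a share 0.5 of the remaining income goes to x_1: x_1* = 3 + 0.5·(m − 3p_1 − 3p_2)/p_1.
Set x_1* = 120.7 in the demand function and solve for p_1: p_1 = 1.5.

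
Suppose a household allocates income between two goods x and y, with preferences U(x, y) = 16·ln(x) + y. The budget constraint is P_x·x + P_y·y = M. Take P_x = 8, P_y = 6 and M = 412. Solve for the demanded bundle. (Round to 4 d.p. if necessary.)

MU_x = 16/x, MU_y = 1. Tangency: 16/x = P_x/P_y.
So x*(P_x,P_y) = 16·P_y/P_x, independent of income; and y* = (M − 16·P_y)/P_y.
At the given prices: x* = 16·6/8 = 12, and y* = 52.6667.

x* = 12, y* = 52.6667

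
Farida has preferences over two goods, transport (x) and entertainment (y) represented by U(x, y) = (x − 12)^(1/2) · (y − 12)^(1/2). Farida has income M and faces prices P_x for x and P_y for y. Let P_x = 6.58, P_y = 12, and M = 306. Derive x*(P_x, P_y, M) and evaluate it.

Substituting into the budget: x* = 12 + 0.5·(M − 12·P_x − 12·P_y)/P_x, and y* = 12 + 0.5·(…)/P_y.
Discretionary income = 306 − 12·6.58 − 12·12 = 83.04; x* = 12 + 0.5·83.04/6.58 = 18.31.

x* = 18.31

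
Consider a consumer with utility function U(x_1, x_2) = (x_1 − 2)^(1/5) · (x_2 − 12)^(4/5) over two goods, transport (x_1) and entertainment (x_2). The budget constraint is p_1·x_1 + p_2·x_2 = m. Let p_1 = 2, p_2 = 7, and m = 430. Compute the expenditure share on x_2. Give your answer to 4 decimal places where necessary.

Discretionary income = 430 − 2·2 − 12·7 = 342; x_1* = 2 + 0.2·342/2 = 36.2; x_2* = 12 + 0.8·342/7 = 51.0857.
Expenditure on x_2: 7·51.0857 = 357.6; share = 0.8316.

share on x_2 = 0.8316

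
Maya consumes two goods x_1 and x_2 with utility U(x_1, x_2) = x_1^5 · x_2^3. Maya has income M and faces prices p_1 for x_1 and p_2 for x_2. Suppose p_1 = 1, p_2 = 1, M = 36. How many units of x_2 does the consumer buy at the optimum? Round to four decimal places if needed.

Demand: x_1*(p_1,p_2,M) = 0.625·M/p_1 and x_2* = 0.375·M/p_2.
At p_1=1, p_2=1, M=36: x_2* = 0.375·36/1 = 13.5.

x_2* = 13.5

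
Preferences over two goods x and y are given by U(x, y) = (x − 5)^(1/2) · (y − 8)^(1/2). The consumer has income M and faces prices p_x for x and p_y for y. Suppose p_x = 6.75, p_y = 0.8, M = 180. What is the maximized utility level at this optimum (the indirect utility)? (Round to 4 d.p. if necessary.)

V = 30.0909

After buying the subsistence bundle (5, 8), a share 0.5 of the remaining income goes to x: x* = 5 + 0.5·(M − 5p_x − 8p_y)/p_x.
Discretionary income = 180 − 5·6.75 − 8·0.8 = 139.85; x* = 5 + 0.5·139.85/6.75 = 15.3593; y* = 8 + 0.5·139.85/0.8 = 95.4062.
Utility at the optimum: U(15.3593, 95.4062) = 30.0909.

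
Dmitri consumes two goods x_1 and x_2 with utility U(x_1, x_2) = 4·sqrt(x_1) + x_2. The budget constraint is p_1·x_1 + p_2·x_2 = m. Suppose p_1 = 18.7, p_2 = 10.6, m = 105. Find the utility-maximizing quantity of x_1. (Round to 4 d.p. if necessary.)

x_1* = 1.2853

Plugging in: x_1* = (2·10.6/18.7)² = 1.2853.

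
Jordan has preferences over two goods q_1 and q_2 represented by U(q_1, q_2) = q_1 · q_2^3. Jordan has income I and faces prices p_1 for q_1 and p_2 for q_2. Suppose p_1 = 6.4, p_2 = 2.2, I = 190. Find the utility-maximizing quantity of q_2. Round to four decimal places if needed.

Demand: q_1*(p_1,p_2,I) = 0.25·I/p_1 and q_2* = 0.75·I/p_2.
At p_1=6.4, p_2=2.2, I=190: q_2* = 0.75·190/2.2 = 64.7727.

q_2* = 64.7727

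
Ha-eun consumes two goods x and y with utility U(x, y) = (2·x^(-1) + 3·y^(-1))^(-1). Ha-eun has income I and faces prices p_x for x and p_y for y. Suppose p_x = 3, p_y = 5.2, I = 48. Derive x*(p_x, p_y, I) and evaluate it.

MRS = MU_x/MU_y = (2/3)·(y/x)^(2). Set equal to p_x/p_y.
Hence y/x = ((3/2)·p_x/p_y)^(1/(2)), i.e. raised to the 0.5 power.
With the ratio pinned down, the budget gives x* = I/(p_x + p_y·(y/x)) and y* = (y/x)·x*.
Numerically y/x = 0.930261, so x* = 48/(3 + 5.2·0.930261) = 6.1245.

x* = 6.1245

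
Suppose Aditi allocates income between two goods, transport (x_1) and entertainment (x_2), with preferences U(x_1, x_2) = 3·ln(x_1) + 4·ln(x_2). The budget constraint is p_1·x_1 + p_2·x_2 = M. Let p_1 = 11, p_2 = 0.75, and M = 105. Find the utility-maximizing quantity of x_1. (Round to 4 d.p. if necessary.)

x_1* = 4.0909

Tangency: MRS = (3/4)·x_2/x_1 = p_1/p_2.
Rearranging, p_2·x_2 = (4/3)·p_1·x_1. Substituting into the budget gives p_1·x_1·(1 + (4/3)) = M.
Demand: x_1*(p_1,p_2,M) = 3/7·M/p_1 and x_2* = 4/7·M/p_2.
At p_1=11, p_2=0.75, M=105: x_1* = 3/7·105/11 = 4.0909.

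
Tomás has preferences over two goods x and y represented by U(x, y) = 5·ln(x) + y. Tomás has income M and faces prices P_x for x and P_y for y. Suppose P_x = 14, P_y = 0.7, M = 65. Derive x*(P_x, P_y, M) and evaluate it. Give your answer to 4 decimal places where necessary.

x* = 0.25

MU_x = 5/x, MU_y = 1. Tangency: 5/x = P_x/P_y.
So x*(P_x,P_y) = 5·P_y/P_x, independent of income; and y* = (M − 5·P_y)/P_y.
At the given prices: x* = 5·0.7/14 = 0.25.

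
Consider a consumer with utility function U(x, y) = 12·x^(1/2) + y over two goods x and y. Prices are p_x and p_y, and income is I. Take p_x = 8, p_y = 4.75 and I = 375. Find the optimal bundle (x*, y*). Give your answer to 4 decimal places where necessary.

Utility is quasi-linear in y; the FOC for x is 6/√x = p_x/p_y.
Solve: √x = 6·p_y/p_x, so x*(p_x,p_y) = (6·p_y/p_x)², and y* = (I − p_x·x*)/p_y.
Plugging in: x* = (6·4.75/8)² = 12.6914, y* = 57.5724.

x* = 12.6914, y* = 57.5724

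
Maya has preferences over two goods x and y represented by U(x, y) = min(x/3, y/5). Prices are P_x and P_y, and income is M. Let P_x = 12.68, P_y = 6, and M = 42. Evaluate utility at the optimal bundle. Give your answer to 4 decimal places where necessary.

Here 3·12.68 + 5·6 = 68.04, giving x* = 1.8519 and y* = 3.0864.
Utility at the optimum: U(1.8519, 3.0864) = 0.6173.

V = 0.6173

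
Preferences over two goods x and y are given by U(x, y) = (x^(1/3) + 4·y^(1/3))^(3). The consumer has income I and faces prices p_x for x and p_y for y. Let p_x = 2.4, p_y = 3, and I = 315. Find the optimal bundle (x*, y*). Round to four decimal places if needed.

MU_x ∝ x^(-2/3), MU_y ∝ 4·y^(-2/3), so MRS = (1/4)·(y/x)^(2/3) = p_x/p_y.
Solve for the ratio: y/x = [4·p_x/p_y]^(1.5).
With the ratio pinned down, the budget gives x* = I/(p_x + p_y·(y/x)) and y* = (y/x)·x*.
Numerically y/x = 5.724334, so x* = 315/(2.4 + 3·5.724334) = 16.0936 and y* = 5.724334·16.0936 = 92.1251.

x* = 16.0936, y* = 92.1251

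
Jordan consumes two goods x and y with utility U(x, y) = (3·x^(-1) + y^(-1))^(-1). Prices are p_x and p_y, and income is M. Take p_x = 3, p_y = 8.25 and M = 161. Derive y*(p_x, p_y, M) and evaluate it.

With the ratio pinned down, the budget gives x* = M/(p_x + p_y·(y/x)) and y* = (y/x)·x*.
Numerically y/x = 0.348155, so x* = 161/(3 + 8.25·0.348155) = 27.4169 and y* = 0.348155·27.4169 = 9.5454.

y* = 9.5454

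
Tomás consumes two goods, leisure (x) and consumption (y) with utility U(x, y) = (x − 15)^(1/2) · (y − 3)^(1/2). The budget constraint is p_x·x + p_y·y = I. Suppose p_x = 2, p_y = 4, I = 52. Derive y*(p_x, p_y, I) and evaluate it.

Let x' = x−15, y' = y−3. MRS = y'/x' = p_x/p_y.
Substituting into the budget: x* = 15 + 0.5·(I − 15·p_x − 3·p_y)/p_x, and y* = 3 + 0.5·(…)/p_y.
Discretionary income = 52 − 15·2 − 3·4 = 10; y* = 3 + 0.5·10/4 = 4.25.

y* = 4.25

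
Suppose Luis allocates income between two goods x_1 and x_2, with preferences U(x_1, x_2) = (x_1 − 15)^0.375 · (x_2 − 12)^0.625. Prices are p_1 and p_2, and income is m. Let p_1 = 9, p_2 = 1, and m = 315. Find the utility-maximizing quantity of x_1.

x_1* = 22

This is Cobb-Douglas in (x_1−15, x_2−12): tangency gives 0.375·p_2·(x_2−12) = 0.625·p_1·(x_1−15).
After buying the subsistence bundle (15, 12), a share 0.375 of the remaining income goes to x_1: x_1* = 15 + 0.375·(m − 15p_1 − 12p_2)/p_1.
Discretionary income = 315 − 15·9 − 12·1 = 168; x_1* = 15 + 0.375·168/9 = 22.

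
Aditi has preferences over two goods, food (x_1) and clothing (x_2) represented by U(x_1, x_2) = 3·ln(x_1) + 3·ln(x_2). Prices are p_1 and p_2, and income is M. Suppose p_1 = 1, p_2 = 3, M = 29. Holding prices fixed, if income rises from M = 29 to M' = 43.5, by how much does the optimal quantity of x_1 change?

Δx_1* = 7.25

Demand: x_1*(p_1,p_2,M) = 0.5·M/p_1 and x_2* = 0.5·M/p_2.
At p_1=1, p_2=3, M=29: x_1* = 0.5·29/1 = 14.5.
At M' = 43.5: x_1* = 21.75. Change: 21.75 − 14.5 = 7.25.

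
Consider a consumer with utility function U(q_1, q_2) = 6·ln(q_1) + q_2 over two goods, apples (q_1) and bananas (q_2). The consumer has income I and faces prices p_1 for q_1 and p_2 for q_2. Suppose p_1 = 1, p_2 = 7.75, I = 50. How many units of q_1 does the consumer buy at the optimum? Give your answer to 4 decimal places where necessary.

At the given prices: q_1* = 6·7.75/1 = 46.5.

q_1* = 46.5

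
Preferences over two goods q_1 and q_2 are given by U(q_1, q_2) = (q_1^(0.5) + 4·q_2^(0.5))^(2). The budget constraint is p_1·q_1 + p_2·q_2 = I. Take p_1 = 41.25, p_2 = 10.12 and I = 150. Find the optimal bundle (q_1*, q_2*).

q_1* = 0.0549, q_2* = 14.5983

MU_q_1 ∝ q_1^(-0.5), MU_q_2 ∝ 4·q_2^(-0.5), so MRS = (1/4)·(q_2/q_1)^(0.5) = p_1/p_2.
Solve for the ratio: q_2/q_1 = [4·p_1/p_2]^(2).
With the ratio pinned down, the budget gives q_1* = I/(p_1 + p_2·(q_2/q_1)) and q_2* = (q_2/q_1)·q_1*.
Numerically q_2/q_1 = 265.831758, so q_1* = 150/(41.25 + 10.12·265.831758) = 0.0549 and q_2* = 265.831758·0.0549 = 14.5983.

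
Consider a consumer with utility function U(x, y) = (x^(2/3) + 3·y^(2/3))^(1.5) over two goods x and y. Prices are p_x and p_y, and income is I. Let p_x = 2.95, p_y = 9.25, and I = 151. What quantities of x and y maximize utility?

With the ratio pinned down, the budget gives x* = I/(p_x + p_y·(y/x)) and y* = (y/x)·x*.
Numerically y/x = 0.875799, so x* = 151/(2.95 + 9.25·0.875799) = 13.6637 and y* = 0.875799·13.6637 = 11.9667.

x* = 13.6637, y* = 11.9667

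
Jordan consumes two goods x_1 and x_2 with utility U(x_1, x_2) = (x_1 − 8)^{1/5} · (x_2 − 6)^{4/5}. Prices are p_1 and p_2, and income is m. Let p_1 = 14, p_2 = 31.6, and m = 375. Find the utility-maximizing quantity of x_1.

x_1* = 9.0486

After buying the subsistence bundle (8, 6), a share 0.2 of the remaining income goes to x_1: x_1* = 8 + 0.2·(m − 8p_1 − 6p_2)/p_1.
Discretionary income = 375 − 8·14 − 6·31.6 = 73.4; x_1* = 8 + 0.2·73.4/14 = 9.0486.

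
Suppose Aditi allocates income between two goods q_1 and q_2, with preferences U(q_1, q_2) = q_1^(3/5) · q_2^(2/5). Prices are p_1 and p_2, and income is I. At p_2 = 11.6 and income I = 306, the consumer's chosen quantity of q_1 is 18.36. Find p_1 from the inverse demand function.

Tangency: MRS = (3/2)·q_2/q_1 = p_1/p_2.
Rearranging, p_2·q_2 = (2/3)·p_1·q_1. Substituting into the budget gives p_1·q_1·(1 + (2/3)) = I.
Demand: q_1*(p_1,p_2,I) = 0.6·I/p_1 and q_2* = 0.4·I/p_2.
Set q_1* = 18.36 in the demand function and solve for p_1: p_1 = 10.

p_1 = 10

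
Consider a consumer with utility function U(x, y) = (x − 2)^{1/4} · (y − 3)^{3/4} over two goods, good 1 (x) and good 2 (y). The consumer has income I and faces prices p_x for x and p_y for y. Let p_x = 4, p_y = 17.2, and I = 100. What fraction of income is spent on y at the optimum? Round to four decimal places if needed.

MRS = (1/3)·(y−3)/(x−2). Tangency with p_x/p_y gives y−3 = 3·(p_x/p_y)·(x−2).
After buying the subsistence bundle (2, 3), a share 0.25 of the remaining income goes to x: x* = 2 + 0.25·(I − 2p_x − 3p_y)/p_x.
Discretionary income = 100 − 2·4 − 3·17.2 = 40.4; x* = 2 + 0.25·40.4/4 = 4.525; y* = 3 + 0.75·40.4/17.2 = 4.7616.
Expenditure on y: 17.2·4.7616 = 81.9; share = 0.819.

share on y = 0.819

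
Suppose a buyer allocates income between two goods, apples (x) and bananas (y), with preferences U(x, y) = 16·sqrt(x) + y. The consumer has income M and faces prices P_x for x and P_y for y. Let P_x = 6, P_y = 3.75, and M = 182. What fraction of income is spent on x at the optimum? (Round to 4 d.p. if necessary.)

MU_x = 8/√x, MU_y = 1. Tangency: 8/√x = P_x/P_y.
Solve: √x = 8·P_y/P_x, so x*(P_x,P_y) = (8·P_y/P_x)², and y* = (M − P_x·x*)/P_y.
Plugging in: x* = (8·3.75/6)² = 25, y* = 8.5333.
Expenditure on x: 6·25 = 150; share = 0.8242.

share on x = 0.8242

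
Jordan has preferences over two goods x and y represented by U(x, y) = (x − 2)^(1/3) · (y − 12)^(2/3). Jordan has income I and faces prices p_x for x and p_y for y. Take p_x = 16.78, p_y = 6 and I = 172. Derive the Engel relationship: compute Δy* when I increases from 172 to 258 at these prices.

Δy* = 9.5556

This is Cobb-Douglas in (x−2, y−12): tangency gives 1/3·p_y·(y−12) = 2/3·p_x·(x−2).
After buying the subsistence bundle (2, 12), a share 1/3 of the remaining income goes to x: x* = 2 + 1/3·(I − 2p_x − 12p_y)/p_x.
Discretionary income = 172 − 2·16.78 − 12·6 = 66.44; y* = 12 + 2/3·66.44/6 = 19.3822.
At I' = 258: y* = 28.9378. Change: 28.9378 − 19.3822 = 9.5556.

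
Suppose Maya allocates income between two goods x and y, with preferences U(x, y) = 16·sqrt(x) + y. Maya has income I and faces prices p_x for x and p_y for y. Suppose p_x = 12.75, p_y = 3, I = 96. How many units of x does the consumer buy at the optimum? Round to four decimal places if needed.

MU_x = 8/√x, MU_y = 1. Tangency: 8/√x = p_x/p_y.
Solve: √x = 8·p_y/p_x, so x*(p_x,p_y) = (8·p_y/p_x)², and y* = (I − p_x·x*)/p_y.
Plugging in: x* = (8·3/12.75)² = 3.5433.

x* = 3.5433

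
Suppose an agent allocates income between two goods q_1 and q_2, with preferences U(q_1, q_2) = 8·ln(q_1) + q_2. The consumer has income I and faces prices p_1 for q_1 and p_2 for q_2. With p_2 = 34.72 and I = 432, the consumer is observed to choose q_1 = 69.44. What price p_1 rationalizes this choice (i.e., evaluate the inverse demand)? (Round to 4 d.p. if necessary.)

p_1 = 4

MU_q_1 = 8/q_1, MU_q_2 = 1. Tangency: 8/q_1 = p_1/p_2.
So q_1*(p_1,p_2) = 8·p_2/p_1, independent of income; and q_2* = (I − 8·p_2)/p_2.
Set q_1* = 69.44 in the demand function and solve for p_1: p_1 = 4.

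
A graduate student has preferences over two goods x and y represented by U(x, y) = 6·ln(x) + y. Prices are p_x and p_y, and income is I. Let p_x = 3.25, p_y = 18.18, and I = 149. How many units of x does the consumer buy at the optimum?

x* = 33.5631

MU_x = 6/x, MU_y = 1. Tangency: 6/x = p_x/p_y.
So x*(p_x,p_y) = 6·p_y/p_x, independent of income; and y* = (I − 6·p_y)/p_y.
At the given prices: x* = 6·18.18/3.25 = 33.5631.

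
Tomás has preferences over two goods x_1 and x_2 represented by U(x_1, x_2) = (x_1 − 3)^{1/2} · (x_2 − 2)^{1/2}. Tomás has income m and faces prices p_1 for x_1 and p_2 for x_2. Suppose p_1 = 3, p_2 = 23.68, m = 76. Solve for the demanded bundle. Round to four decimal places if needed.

x_1* = 6.2733, x_2* = 2.4147

This is Cobb-Douglas in (x_1−3, x_2−2): tangency gives 0.5·p_2·(x_2−2) = 0.5·p_1·(x_1−3).
Substituting into the budget: x_1* = 3 + 0.5·(m − 3·p_1 − 2·p_2)/p_1, and x_2* = 2 + 0.5·(…)/p_2.
Discretionary income = 76 − 3·3 − 2·23.68 = 19.64; x_1* = 3 + 0.5·19.64/3 = 6.2733; x_2* = 2 + 0.5·19.64/23.68 = 2.4147.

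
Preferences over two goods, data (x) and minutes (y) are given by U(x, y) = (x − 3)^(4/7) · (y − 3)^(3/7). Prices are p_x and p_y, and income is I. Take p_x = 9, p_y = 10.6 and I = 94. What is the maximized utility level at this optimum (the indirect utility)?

V = 1.8419

Let x' = x−3, y' = y−3. MRS = (4/3)·y'/x' = p_x/p_y.
After buying the subsistence bundle (3, 3), a share 4/7 of the remaining income goes to x: x* = 3 + 4/7·(I − 3p_x − 3p_y)/p_x.
Discretionary income = 94 − 3·9 − 3·10.6 = 35.2; x* = 3 + 4/7·35.2/9 = 5.2349; y* = 3 + 3/7·35.2/10.6 = 4.4232.
Utility at the optimum: U(5.2349, 4.4232) = 1.8419.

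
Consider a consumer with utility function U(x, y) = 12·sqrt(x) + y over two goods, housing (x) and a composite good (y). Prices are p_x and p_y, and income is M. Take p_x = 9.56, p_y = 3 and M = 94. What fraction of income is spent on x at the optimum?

share on x = 0.3605

Solve: √x = 6·p_y/p_x, so x*(p_x,p_y) = (6·p_y/p_x)², and y* = (M − p_x·x*)/p_y.
Plugging in: x* = (6·3/9.56)² = 3.5451, y* = 20.0363.
Expenditure on x: 9.56·3.5451 = 33.8912; share = 0.3605.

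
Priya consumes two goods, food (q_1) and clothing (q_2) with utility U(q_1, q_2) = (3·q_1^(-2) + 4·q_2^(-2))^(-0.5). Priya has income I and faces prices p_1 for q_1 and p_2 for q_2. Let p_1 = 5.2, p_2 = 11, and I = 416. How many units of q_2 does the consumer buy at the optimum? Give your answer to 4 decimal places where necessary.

q_2* = 24.3776

From the CES first-order condition, (3/4)·(q_2/q_1)^(3) = p_1/p_2.
Solve for the ratio: q_2/q_1 = [(4/3)·p_1/p_2]^(1/3).
With the ratio pinned down, the budget gives q_1* = I/(p_1 + p_2·(q_2/q_1)) and q_2* = (q_2/q_1)·q_1*.
Numerically q_2/q_1 = 0.857399, so q_1* = 416/(5.2 + 11·0.857399) = 28.432 and q_2* = 0.857399·28.432 = 24.3776.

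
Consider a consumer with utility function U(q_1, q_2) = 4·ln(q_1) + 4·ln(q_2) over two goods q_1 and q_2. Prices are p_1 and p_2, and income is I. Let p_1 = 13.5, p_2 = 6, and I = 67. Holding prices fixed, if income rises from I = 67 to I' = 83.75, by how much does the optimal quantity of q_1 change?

Tangency: MRS = q_2/q_1 = p_1/p_2.
Rearranging, p_2·q_2 = p_1·q_1. Substituting into the budget gives p_1·q_1·(1 + 1) = I.
Demand: q_1*(p_1,p_2,I) = 0.5·I/p_1 and q_2* = 0.5·I/p_2.
At p_1=13.5, p_2=6, I=67: q_1* = 0.5·67/13.5 = 2.4815.
At I' = 83.75: q_1* = 3.1019. Change: 3.1019 − 2.4815 = 0.6204.

Δq_1* = 0.6204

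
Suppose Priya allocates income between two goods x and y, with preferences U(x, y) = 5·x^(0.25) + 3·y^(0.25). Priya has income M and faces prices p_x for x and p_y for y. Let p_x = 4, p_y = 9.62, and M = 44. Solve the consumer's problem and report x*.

x* = 7.9842

From the CES first-order condition, (5/3)·(y/x)^(0.75) = p_x/p_y.
Hence y/x = ((3/5)·p_x/p_y)^(1/(0.75)), i.e. raised to the 4/3 power.
With the ratio pinned down, the budget gives x* = M/(p_x + p_y·(y/x)) and y* = (y/x)·x*.
Numerically y/x = 0.157054, so x* = 44/(4 + 9.62·0.157054) = 7.9842.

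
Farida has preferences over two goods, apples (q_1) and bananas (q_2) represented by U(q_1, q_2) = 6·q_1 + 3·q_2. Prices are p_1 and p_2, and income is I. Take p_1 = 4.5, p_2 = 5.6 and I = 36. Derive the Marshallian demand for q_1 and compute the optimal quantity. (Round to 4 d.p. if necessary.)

q_1* = 8

Linear utility — the consumer picks whichever good has higher MU/price: 6/4.5 = 1.3333 vs 3/5.6 = 0.5357.
q_1 gives more utility per dollar, so spend all income on q_1: q_1* = I/p_1, q_2* = 0.
Numerically: q_1* = 8, q_2* = 0.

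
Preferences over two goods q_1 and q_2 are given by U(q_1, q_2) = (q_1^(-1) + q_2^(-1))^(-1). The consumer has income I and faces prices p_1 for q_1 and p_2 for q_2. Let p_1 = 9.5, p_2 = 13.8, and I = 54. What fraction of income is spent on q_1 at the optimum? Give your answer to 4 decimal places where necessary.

MRS = MU_q_1/MU_q_2 = (q_2/q_1)^(2). Set equal to p_1/p_2.
Solve for the ratio: q_2/q_1 = [p_1/p_2]^(0.5).
Substitute q_2 = (q_2/q_1)·q_1 into the budget: q_1* = I/(p_1 + p_2·(q_2/q_1)).
Numerically q_2/q_1 = 0.829702, so q_1* = 54/(9.5 + 13.8·0.829702) = 2.5776 and q_2* = 0.829702·2.5776 = 2.1386.
Expenditure on q_1: 9.5·2.5776 = 24.487; share = 0.4535.

share on q_1 = 0.4535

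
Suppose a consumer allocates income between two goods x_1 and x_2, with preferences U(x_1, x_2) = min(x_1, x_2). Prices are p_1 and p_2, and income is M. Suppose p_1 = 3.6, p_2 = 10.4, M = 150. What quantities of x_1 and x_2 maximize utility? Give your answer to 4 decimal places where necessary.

x_1* = 10.7143, x_2* = 10.7143

Leontief preferences: the optimum is at the kink where x_1/1 = x_2/1, i.e. x_2 = x_1.
Budget: p_1·x_1 + p_2·x_1 = M, so (p_1 + p_2)·x_1 = M.
Demand: x_1*(p_1,p_2,M) = M/(p_1 + p_2), x_2* = M/(p_1 + p_2).
Here 3.6 + 10.4 = 14, giving x_1* = 10.7143 and x_2* = 10.7143.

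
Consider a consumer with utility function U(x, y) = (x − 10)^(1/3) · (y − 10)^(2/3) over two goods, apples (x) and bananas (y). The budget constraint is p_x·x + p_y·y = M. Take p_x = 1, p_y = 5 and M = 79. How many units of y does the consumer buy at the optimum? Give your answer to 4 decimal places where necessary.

y* = 12.5333

MRS = (1/2)·(y−10)/(x−10). Tangency with p_x/p_y gives y−10 = 2·(p_x/p_y)·(x−10).
Substituting into the budget: x* = 10 + 1/3·(M − 10·p_x − 10·p_y)/p_x, and y* = 10 + 2/3·(…)/p_y.
Discretionary income = 79 − 10·1 − 10·5 = 19; y* = 10 + 2/3·19/5 = 12.5333.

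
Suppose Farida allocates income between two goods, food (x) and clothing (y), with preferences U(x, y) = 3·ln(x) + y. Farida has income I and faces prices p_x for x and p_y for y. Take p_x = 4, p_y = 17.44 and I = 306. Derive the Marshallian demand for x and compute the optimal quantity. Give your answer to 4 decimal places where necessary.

x* = 13.08

Set MRS = p_x/p_y: (3/x)/1 = p_x/p_y.
So x*(p_x,p_y) = 3·p_y/p_x, independent of income; and y* = (I − 3·p_y)/p_y.
At the given prices: x* = 3·17.44/4 = 13.08.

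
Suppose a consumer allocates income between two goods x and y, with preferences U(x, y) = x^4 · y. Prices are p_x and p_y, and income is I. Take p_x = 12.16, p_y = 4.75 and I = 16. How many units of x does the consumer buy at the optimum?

The MRS is 4·y/x. Set MRS = p_x/p_y.
So 4·p_y·y = p_x·x; combined with the budget, a share 0.8 of income goes to x.
Demand: x*(p_x,p_y,I) = 0.8·I/p_x and y* = 0.2·I/p_y.
At p_x=12.16, p_y=4.75, I=16: x* = 0.8·16/12.16 = 1.0526.

x* = 1.0526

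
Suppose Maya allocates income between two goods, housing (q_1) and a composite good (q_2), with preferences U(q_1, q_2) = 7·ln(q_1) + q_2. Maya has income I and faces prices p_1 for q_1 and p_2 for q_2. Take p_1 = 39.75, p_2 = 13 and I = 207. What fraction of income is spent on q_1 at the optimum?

So q_1*(p_1,p_2) = 7·p_2/p_1, independent of income; and q_2* = (I − 7·p_2)/p_2.
At the given prices: q_1* = 7·13/39.75 = 2.2893, and q_2* = 8.9231.
Expenditure on q_1: 39.75·2.2893 = 91; share = 0.4396.

share on q_1 = 0.4396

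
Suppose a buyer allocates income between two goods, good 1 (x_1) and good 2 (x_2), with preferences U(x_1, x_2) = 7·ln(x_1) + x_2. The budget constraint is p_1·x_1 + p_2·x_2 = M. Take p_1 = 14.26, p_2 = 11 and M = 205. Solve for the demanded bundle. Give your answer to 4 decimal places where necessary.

x_1* = 5.3997, x_2* = 11.6364

Set MRS = p_1/p_2: (7/x_1)/1 = p_1/p_2.
So x_1*(p_1,p_2) = 7·p_2/p_1, independent of income; and x_2* = (M − 7·p_2)/p_2.
At the given prices: x_1* = 7·11/14.26 = 5.3997, and x_2* = 11.6364.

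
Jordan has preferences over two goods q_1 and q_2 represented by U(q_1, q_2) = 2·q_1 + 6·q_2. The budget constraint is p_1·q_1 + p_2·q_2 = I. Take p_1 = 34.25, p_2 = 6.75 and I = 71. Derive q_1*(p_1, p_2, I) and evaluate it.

q_1* = 0

Linear utility — the consumer picks whichever good has higher MU/price: 2/34.25 = 0.0584 vs 6/6.75 = 0.8889.
q_2 gives more utility per dollar, so spend all income on q_2: q_2* = I/p_2, q_1* = 0.
Numerically: q_1* = 0, q_2* = 10.5185.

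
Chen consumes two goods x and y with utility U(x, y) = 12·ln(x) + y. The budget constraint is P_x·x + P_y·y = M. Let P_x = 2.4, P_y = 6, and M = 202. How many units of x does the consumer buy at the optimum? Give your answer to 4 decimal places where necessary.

Set MRS = P_x/P_y: (12/x)/1 = P_x/P_y.
So x*(P_x,P_y) = 12·P_y/P_x, independent of income; and y* = (M − 12·P_y)/P_y.
At the given prices: x* = 12·6/2.4 = 30.

x* = 30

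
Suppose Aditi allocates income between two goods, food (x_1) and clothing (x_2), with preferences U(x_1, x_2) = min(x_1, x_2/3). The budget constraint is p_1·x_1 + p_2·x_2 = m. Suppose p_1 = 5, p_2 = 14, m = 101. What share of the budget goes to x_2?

With perfect complements, no substitution: consume in ratio x_1:x_2 = 1:3.
Budget: p_1·x_1 + p_2·3·x_1 = m, so (p_1 + 3·p_2)·x_1 = m.
Demand: x_1*(p_1,p_2,m) = m/(p_1 + 3·p_2), x_2* = 3·m/(p_1 + 3·p_2).
Here 5 + 3·14 = 47, giving x_1* = 2.1489 and x_2* = 6.4468.
Expenditure on x_2: 14·6.4468 = 90.2553; share = 0.8936.

share on x_2 = 0.8936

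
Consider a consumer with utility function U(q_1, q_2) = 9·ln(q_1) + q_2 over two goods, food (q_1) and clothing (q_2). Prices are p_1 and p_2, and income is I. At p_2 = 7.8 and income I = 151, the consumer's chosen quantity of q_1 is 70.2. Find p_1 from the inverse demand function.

p_1 = 1

Set MRS = p_1/p_2: (9/q_1)/1 = p_1/p_2.
So q_1*(p_1,p_2) = 9·p_2/p_1, independent of income; and q_2* = (I − 9·p_2)/p_2.
Set q_1* = 70.2 in the demand function and solve for p_1: p_1 = 1.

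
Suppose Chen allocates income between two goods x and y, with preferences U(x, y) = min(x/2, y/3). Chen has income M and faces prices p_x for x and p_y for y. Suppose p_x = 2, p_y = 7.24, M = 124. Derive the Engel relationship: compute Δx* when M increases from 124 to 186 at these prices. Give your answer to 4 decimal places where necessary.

With perfect complements, no substitution: consume in ratio x:y = 2:3.
Budget: p_x·x + p_y·(3/2)·x = M, so (2·p_x + 3·p_y)·x = 2·M.
Demand: x*(p_x,p_y,M) = 2·M/(2·p_x + 3·p_y), y* = 3·M/(2·p_x + 3·p_y).
Here 2·2 + 3·7.24 = 25.72, giving x* = 9.6423.
At M' = 186: x* = 14.4635. Change: 14.4635 − 9.6423 = 4.8212.

Δx* = 4.8212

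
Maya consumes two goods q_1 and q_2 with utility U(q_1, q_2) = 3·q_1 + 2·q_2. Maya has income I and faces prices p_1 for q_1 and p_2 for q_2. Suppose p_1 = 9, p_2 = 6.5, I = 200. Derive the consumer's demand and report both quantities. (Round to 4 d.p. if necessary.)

Numerically: q_1* = 22.2222, q_2* = 0.

q_1* = 22.2222, q_2* = 0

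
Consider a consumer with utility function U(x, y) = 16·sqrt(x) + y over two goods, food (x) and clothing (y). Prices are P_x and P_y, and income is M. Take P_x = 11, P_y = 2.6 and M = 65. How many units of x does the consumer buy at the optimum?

x* = 3.5755

Plugging in: x* = (8·2.6/11)² = 3.5755.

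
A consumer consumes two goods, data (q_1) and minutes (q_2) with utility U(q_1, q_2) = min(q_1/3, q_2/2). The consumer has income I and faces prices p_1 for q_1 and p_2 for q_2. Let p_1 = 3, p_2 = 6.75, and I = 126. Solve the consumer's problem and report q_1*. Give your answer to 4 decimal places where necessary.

Leontief preferences: the optimum is at the kink where q_1/3 = q_2/2, i.e. q_2 = (2/3)·q_1.
Budget: p_1·q_1 + p_2·(2/3)·q_1 = I, so (3·p_1 + 2·p_2)·q_1 = 3·I.
Demand: q_1*(p_1,p_2,I) = 3·I/(3·p_1 + 2·p_2), q_2* = 2·I/(3·p_1 + 2·p_2).
Here 3·3 + 2·6.75 = 22.5, giving q_1* = 16.8.

q_1* = 16.8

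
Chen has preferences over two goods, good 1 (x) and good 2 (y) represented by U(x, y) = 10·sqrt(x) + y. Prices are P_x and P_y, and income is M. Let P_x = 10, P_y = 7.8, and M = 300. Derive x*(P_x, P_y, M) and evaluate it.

Utility is quasi-linear in y; the FOC for x is 5/√x = P_x/P_y.
Thus x* = (5·P_y/P_x)² — independent of M — with the rest of income spent on y.
Plugging in: x* = (5·7.8/10)² = 15.21.

x* = 15.21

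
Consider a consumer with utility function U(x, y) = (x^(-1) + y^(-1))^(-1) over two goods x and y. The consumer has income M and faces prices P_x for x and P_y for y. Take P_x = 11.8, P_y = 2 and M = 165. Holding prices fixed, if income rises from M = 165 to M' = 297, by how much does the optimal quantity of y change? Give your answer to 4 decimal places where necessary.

Δy* = 19.2476

MU_x ∝ x^(-2), MU_y ∝ y^(-2), so MRS = (y/x)^(2) = P_x/P_y.
Solve for the ratio: y/x = [P_x/P_y]^(0.5).
Substitute y = (y/x)·x into the budget: x* = M/(P_x + P_y·(y/x)).
Numerically y/x = 2.428992, so x* = 165/(11.8 + 2·2.428992) = 9.9052 and y* = 2.428992·9.9052 = 24.0596.
At M' = 297: y* = 43.3072. Change: 43.3072 − 24.0596 = 19.2476.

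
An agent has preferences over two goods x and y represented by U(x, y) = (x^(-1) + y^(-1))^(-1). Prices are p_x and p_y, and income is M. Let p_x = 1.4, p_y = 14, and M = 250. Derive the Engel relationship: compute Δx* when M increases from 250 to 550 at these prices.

MU_x ∝ x^(-2), MU_y ∝ y^(-2), so MRS = (y/x)^(2) = p_x/p_y.
Solve for the ratio: y/x = [p_x/p_y]^(0.5).
With the ratio pinned down, the budget gives x* = M/(p_x + p_y·(y/x)) and y* = (y/x)·x*.
Numerically y/x = 0.316228, so x* = 250/(1.4 + 14·0.316228) = 42.9023.
At M' = 550: x* = 94.3851. Change: 94.3851 − 42.9023 = 51.4828.

Δx* = 51.4828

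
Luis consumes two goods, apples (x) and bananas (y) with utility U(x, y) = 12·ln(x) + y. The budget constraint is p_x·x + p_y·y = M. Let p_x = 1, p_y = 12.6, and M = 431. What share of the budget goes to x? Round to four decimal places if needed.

Set MRS = p_x/p_y: (12/x)/1 = p_x/p_y.
So x*(p_x,p_y) = 12·p_y/p_x, independent of income; and y* = (M − 12·p_y)/p_y.
At the given prices: x* = 12·12.6/1 = 151.2, and y* = 22.2063.
Expenditure on x: 1·151.2 = 151.2; share = 0.3508.

share on x = 0.3508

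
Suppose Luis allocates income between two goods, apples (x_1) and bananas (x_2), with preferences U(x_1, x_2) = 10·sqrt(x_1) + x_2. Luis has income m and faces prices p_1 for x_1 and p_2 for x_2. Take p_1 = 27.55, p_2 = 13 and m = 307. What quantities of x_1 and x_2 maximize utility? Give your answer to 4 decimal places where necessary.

x_1* = 5.5665, x_2* = 11.8187

MU_x_1 = 5/√x_1, MU_x_2 = 1. Tangency: 5/√x_1 = p_1/p_2.
Thus x_1* = (5·p_2/p_1)² — independent of m — with the rest of income spent on x_2.
Plugging in: x_1* = (5·13/27.55)² = 5.5665, x_2* = 11.8187.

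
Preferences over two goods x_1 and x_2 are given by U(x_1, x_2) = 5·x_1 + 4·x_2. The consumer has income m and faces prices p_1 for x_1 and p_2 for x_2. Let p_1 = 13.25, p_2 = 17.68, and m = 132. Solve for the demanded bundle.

x_1* = 9.9623, x_2* = 0

x_1 gives more utility per dollar, so spend all income on x_1: x_1* = m/p_1, x_2* = 0.
Numerically: x_1* = 9.9623, x_2* = 0.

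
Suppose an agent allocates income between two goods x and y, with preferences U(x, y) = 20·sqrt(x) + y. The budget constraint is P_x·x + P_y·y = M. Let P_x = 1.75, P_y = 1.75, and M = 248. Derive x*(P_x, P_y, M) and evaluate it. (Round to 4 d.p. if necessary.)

x* = 100

Set MRS = P_x/P_y: 10·x^(−1/2) = P_x/P_y.
Solve: √x = 10·P_y/P_x, so x*(P_x,P_y) = (10·P_y/P_x)², and y* = (M − P_x·x*)/P_y.
Plugging in: x* = (10·1.75/1.75)² = 100.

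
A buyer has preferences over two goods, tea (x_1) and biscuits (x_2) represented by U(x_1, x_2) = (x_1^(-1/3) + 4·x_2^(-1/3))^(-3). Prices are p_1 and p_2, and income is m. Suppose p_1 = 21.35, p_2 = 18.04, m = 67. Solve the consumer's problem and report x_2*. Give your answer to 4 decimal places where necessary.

MRS = MU_x_1/MU_x_2 = (1/4)·(x_2/x_1)^(4/3). Set equal to p_1/p_2.
Hence x_2/x_1 = (4·p_1/p_2)^(1/(4/3)), i.e. raised to the 0.75 power.
With the ratio pinned down, the budget gives x_1* = m/(p_1 + p_2·(x_2/x_1)) and x_2* = (x_2/x_1)·x_1*.
Numerically x_2/x_1 = 3.209342, so x_1* = 67/(21.35 + 18.04·3.209342) = 0.8455 and x_2* = 3.209342·0.8455 = 2.7134.

x_2* = 2.7134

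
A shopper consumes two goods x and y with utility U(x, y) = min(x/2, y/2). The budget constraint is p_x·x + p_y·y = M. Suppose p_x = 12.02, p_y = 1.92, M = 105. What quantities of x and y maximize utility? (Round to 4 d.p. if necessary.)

x* = 7.5323, y* = 7.5323

With perfect complements, no substitution: consume in ratio x:y = 2:2.
Budget: p_x·x + p_y·x = M, so (2·p_x + 2·p_y)·x = 2·M.
Demand: x*(p_x,p_y,M) = 2·M/(2·p_x + 2·p_y), y* = 2·M/(2·p_x + 2·p_y).
Here 2·12.02 + 2·1.92 = 27.88, giving x* = 7.5323 and y* = 7.5323.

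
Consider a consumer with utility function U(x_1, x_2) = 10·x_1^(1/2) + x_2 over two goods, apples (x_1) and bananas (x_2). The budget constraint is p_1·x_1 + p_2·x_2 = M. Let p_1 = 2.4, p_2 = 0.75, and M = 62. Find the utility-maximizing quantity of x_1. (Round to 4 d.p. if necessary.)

MU_x_1 = 5/√x_1, MU_x_2 = 1. Tangency: 5/√x_1 = p_1/p_2.
Solve: √x_1 = 5·p_2/p_1, so x_1*(p_1,p_2) = (5·p_2/p_1)², and x_2* = (M − p_1·x_1*)/p_2.
Plugging in: x_1* = (5·0.75/2.4)² = 2.4414.

x_1* = 2.4414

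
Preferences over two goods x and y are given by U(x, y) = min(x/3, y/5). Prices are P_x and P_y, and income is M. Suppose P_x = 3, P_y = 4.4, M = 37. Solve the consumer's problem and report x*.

x* = 3.5806

Leontief preferences: the optimum is at the kink where x/3 = y/5, i.e. y = (5/3)·x.
Budget: P_x·x + P_y·(5/3)·x = M, so (3·P_x + 5·P_y)·x = 3·M.
Demand: x*(P_x,P_y,M) = 3·M/(3·P_x + 5·P_y), y* = 5·M/(3·P_x + 5·P_y).
Here 3·3 + 5·4.4 = 31, giving x* = 3.5806.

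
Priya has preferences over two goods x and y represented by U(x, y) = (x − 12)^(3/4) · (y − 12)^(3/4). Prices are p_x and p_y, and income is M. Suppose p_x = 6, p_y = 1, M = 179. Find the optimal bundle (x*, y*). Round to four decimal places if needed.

MRS = (y−12)/(x−12). Tangency with p_x/p_y gives y−12 = (p_x/p_y)·(x−12).
After buying the subsistence bundle (12, 12), a share 0.5 of the remaining income goes to x: x* = 12 + 0.5·(M − 12p_x − 12p_y)/p_x.
Discretionary income = 179 − 12·6 − 12·1 = 95; x* = 12 + 0.5·95/6 = 19.9167; y* = 12 + 0.5·95/1 = 59.5.

x* = 19.9167, y* = 59.5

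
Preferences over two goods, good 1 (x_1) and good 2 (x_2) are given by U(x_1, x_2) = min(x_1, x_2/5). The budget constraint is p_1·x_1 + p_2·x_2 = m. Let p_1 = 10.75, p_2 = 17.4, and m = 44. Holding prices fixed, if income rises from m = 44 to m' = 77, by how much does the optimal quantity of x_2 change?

Δx_2* = 1.688

Leontief preferences: the optimum is at the kink where x_1/1 = x_2/5, i.e. x_2 = 5·x_1.
Budget: p_1·x_1 + p_2·5·x_1 = m, so (p_1 + 5·p_2)·x_1 = m.
Demand: x_1*(p_1,p_2,m) = m/(p_1 + 5·p_2), x_2* = 5·m/(p_1 + 5·p_2).
Here 10.75 + 5·17.4 = 97.75, giving x_2* = 2.2506.
At m' = 77: x_2* = 3.9386. Change: 3.9386 − 2.2506 = 1.688.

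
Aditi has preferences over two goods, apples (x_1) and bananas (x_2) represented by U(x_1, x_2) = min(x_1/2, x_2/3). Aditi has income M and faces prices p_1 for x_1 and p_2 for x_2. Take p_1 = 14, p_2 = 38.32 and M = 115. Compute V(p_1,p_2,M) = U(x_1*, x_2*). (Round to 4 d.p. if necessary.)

With perfect complements, no substitution: consume in ratio x_1:x_2 = 2:3.
Budget: p_1·x_1 + p_2·(3/2)·x_1 = M, so (2·p_1 + 3·p_2)·x_1 = 2·M.
Demand: x_1*(p_1,p_2,M) = 2·M/(2·p_1 + 3·p_2), x_2* = 3·M/(2·p_1 + 3·p_2).
Here 2·14 + 3·38.32 = 142.96, giving x_1* = 1.6088 and x_2* = 2.4133.
Utility at the optimum: U(1.6088, 2.4133) = 0.8044.

V = 0.8044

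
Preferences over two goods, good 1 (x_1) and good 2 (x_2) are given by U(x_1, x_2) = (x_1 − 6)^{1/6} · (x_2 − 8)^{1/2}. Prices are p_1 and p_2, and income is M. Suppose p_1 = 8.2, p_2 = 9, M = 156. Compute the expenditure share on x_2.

share on x_2 = 0.6288

This is Cobb-Douglas in (x_1−6, x_2−8): tangency gives 1/6·p_2·(x_2−8) = 0.5·p_1·(x_1−6).
After buying the subsistence bundle (6, 8), a share 0.25 of the remaining income goes to x_1: x_1* = 6 + 0.25·(M − 6p_1 − 8p_2)/p_1.
Discretionary income = 156 − 6·8.2 − 8·9 = 34.8; x_1* = 6 + 0.25·34.8/8.2 = 7.061; x_2* = 8 + 0.75·34.8/9 = 10.9.
Expenditure on x_2: 9·10.9 = 98.1; share = 0.6288.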